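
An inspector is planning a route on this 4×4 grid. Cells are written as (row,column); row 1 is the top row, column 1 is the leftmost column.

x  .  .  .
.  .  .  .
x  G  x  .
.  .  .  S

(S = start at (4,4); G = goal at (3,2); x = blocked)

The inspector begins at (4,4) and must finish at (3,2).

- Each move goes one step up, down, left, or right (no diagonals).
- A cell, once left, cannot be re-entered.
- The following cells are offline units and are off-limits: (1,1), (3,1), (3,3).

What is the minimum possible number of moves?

3

The Manhattan distance from (4,4) to (3,2) is |4−3| + |4−2| = 3, so at least 3 moves are needed.
A route of 3 moves achieves this: (4,4) → (4,3) → (4,2) → (3,2).
Since 3 matches the lower bound, it is optimal.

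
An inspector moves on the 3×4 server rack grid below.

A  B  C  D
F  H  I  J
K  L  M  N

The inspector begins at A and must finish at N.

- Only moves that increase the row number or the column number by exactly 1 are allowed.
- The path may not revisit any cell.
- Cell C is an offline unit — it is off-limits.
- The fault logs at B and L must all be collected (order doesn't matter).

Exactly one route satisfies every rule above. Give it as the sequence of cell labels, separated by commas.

Moves only go right or down, so the column and row indices never decrease.
Route from A: right to B, 2× down (reaching L), 2× right (reaching N) — 5 moves in all.
Check: all required cells visited.

A, B, H, L, M, N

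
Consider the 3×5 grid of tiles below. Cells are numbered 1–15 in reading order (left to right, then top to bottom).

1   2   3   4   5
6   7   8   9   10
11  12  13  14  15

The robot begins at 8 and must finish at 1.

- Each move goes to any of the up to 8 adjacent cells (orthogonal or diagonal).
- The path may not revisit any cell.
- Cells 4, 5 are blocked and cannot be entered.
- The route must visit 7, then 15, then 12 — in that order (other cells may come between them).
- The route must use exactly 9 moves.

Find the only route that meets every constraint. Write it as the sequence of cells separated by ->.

8 -> 7 -> 3 -> 9 -> 15 -> 14 -> 13 -> 12 -> 6 -> 1

The waypoints must appear in the order 7, 15, 12, with no cell reused.
Route from 8: left 1 to 7, up-right 1 to 3, down-right 2 to 15, left 3 to 12, up-left 1 to 6, up 1 to 1 — 9 moves in all.
Check: order respected (7 at step 1, 15 at step 4, 12 at step 7); 9 moves as required.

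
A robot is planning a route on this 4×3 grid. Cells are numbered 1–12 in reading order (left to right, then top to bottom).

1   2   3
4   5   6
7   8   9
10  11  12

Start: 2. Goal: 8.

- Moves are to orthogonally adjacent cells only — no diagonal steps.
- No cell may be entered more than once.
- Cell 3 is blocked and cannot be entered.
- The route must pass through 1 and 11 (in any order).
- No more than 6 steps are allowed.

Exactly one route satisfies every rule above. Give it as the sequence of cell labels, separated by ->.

The 6-move cap with required stops at 1, 11 leaves no slack for detours.
Route from 2: left to 1, 3× down (reaching 10), right to 11, up to 8 — 6 moves in all.
Check: all required cells visited; 6 ≤ 6 moves.

2 -> 1 -> 4 -> 7 -> 10 -> 11 -> 8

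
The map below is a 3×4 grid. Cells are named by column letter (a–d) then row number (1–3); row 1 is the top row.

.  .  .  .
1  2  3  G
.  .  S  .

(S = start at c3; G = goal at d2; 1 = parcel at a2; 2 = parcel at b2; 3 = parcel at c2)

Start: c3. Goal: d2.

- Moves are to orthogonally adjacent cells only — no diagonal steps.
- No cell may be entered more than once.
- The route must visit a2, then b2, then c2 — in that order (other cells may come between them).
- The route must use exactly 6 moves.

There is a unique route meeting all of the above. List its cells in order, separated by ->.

c3 -> b3 -> a3 -> a2 -> b2 -> c2 -> d2

The waypoints must appear in the order a2, b2, c2, with no cell reused.
Route from c3: 2× left (reaching a3), up to a2, 3× right (reaching d2) — 6 moves in all.
Check: order respected (1 at step 3, 2 at step 4, 3 at step 5); 6 moves as required.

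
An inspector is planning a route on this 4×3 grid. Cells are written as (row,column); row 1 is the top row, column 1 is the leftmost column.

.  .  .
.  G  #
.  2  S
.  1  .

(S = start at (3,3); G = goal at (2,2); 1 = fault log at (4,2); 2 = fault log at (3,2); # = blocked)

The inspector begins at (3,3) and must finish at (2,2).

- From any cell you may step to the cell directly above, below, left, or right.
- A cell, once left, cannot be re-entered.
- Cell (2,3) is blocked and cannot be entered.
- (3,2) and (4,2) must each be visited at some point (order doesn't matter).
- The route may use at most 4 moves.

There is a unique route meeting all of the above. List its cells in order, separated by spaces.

(3,3) (4,3) (4,2) (3,2) (2,2)

Any route must reach (3,2) and (4,2) and still end at (2,2) within 4 moves, so the order of the required stops is forced.
Route from (3,3): down 1 to (4,3), left 1 to (4,2), up 2 to (2,2) — 4 moves in all.
Check: all required cells visited; 4 ≤ 4 moves.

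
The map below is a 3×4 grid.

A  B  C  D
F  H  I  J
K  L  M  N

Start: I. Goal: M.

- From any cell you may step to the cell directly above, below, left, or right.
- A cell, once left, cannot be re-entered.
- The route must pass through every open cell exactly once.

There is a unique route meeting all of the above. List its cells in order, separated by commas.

I, H, L, K, F, A, B, C, D, J, N, M

Need to visit all 12 open cells exactly once, starting at I and ending at M.
Cell N has only two open neighbours (J and M), so the path must pass straight through it: one of those is the cell it's entered from and the other is where it exits.
Route from I: left to H, down to L, left to K, 2× up (reaching A), 3× right (reaching D), 2× down (reaching N), left to M — 11 moves in all.
Check: all 12 open cells covered.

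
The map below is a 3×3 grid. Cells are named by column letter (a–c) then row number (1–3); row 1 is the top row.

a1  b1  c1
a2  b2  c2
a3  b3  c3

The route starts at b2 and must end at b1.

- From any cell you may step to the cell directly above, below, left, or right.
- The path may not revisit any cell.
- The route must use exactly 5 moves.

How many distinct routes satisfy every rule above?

2

Need simple routes of exactly 5 moves from b2 to b1 (Manhattan distance 1, so 2 moves are spent on a detour and 2 undoing it).
Enumerating: b2 b3 a3 a2 a1 b1 | b2 b3 c3 c2 c1 b1.
That gives 2 routes.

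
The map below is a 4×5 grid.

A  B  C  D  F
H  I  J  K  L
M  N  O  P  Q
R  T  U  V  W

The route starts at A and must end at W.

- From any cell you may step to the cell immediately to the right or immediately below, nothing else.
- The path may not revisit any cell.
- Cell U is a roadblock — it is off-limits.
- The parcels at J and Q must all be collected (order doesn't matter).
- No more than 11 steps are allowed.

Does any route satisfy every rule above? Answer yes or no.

yes

One route that works: A → H → I → J → O → P → Q → W.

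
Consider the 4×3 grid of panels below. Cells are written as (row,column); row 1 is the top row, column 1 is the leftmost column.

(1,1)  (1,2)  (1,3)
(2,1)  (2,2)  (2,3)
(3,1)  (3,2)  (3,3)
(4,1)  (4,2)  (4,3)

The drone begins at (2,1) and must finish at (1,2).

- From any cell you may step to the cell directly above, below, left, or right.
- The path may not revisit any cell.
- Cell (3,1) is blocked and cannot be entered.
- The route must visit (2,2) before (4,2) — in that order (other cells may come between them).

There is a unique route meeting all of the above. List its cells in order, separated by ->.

The waypoints must appear in the order (2,2), (4,2), with no cell reused.
Route from (2,1): right 1 to (2,2), down 2 to (4,2), right 1 to (4,3), up 3 to (1,3), left 1 to (1,2) — 8 moves in all.
Check: order respected ((2,2) at step 1, (4,2) at step 3).

(2,1) -> (2,2) -> (3,2) -> (4,2) -> (4,3) -> (3,3) -> (2,3) -> (1,3) -> (1,2)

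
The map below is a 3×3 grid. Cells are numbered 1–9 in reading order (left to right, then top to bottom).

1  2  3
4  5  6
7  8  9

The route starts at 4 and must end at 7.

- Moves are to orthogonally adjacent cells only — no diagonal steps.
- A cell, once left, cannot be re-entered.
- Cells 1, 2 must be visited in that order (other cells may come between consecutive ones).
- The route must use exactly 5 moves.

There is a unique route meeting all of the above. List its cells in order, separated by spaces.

The waypoints must appear in the order 1, 2, with no cell reused.
Route from 4: up 1 to 1, right 1 to 2, down 2 to 8, left 1 to 7 — 5 moves in all.
Check: order respected (1 at step 1, 2 at step 2); 5 moves as required.

4 1 2 5 8 7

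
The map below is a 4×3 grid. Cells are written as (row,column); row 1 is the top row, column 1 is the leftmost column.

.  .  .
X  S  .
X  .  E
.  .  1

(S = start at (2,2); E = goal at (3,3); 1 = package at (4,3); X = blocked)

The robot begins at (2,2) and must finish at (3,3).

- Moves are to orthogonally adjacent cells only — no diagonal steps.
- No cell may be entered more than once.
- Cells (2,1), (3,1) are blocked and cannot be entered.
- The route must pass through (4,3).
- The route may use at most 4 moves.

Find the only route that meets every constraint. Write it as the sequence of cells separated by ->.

Any route must reach (4,3) and still end at (3,3) within 4 moves, so the order of the required stops is forced.
Route from (2,2): down 2 to (4,2), right 1 to (4,3), up 1 to (3,3) — 4 moves in all.
Check: all required cells visited; 4 ≤ 4 moves.

(2,2) -> (3,2) -> (4,2) -> (4,3) -> (3,3)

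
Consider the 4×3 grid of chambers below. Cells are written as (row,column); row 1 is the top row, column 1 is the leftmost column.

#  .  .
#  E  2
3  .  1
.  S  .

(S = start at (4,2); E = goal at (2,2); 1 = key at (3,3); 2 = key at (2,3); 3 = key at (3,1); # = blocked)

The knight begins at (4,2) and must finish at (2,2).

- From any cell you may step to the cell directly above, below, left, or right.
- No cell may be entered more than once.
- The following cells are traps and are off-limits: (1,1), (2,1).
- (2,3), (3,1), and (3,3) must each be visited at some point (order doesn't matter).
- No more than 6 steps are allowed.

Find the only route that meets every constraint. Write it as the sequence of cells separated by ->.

Any route must reach (2,3), (3,1), and (3,3) and still end at (2,2) within 6 moves, so the order of the required stops is forced.
Route from (4,2): left 1 to (4,1), up 1 to (3,1), right 2 to (3,3), up 1 to (2,3), left 1 to (2,2) — 6 moves in all.
Check: all required cells visited; 6 ≤ 6 moves.

(4,2) -> (4,1) -> (3,1) -> (3,2) -> (3,3) -> (2,3) -> (2,2)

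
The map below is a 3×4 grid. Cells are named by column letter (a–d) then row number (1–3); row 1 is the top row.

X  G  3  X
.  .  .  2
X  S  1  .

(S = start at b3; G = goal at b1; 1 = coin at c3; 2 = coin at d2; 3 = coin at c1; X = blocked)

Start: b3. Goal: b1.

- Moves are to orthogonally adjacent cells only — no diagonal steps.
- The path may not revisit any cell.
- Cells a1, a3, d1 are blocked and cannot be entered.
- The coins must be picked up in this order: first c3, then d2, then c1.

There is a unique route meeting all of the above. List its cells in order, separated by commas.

b3, c3, d3, d2, c2, c1, b1

The waypoints must appear in the order c3, d2, c1, with no cell reused.
Route from b3: 2× right (reaching d3), up to d2, left to c2, up to c1, left to b1 — 6 moves in all.
Check: order respected (1 at step 1, 2 at step 3, 3 at step 5).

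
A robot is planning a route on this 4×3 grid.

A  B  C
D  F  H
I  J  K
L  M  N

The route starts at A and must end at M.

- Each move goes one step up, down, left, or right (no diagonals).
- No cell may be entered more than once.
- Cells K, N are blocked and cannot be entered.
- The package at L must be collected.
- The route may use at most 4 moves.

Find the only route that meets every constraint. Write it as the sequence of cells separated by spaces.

The 4-move cap with required stops at L leaves no slack for detours.
Route from A: down 3 to L, right 1 to M — 4 moves in all.
Check: all required cells visited; 4 ≤ 4 moves.

A D I L M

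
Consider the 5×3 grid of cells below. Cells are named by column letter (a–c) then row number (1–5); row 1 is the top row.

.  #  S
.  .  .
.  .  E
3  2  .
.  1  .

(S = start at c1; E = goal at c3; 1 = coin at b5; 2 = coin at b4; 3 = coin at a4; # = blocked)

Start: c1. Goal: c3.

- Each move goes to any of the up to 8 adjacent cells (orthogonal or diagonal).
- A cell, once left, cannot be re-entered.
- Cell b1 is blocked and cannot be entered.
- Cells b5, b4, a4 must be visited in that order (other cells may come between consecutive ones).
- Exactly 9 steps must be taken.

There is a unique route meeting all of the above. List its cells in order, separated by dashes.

c1 - c2 - b3 - c4 - b5 - b4 - a4 - a3 - b2 - c3

The waypoints must appear in the order b5, b4, a4, with no cell reused.
Route from c1: down to c2, down-left to b3, down-right to c4, down-left to b5, up to b4, left to a4, up to a3, up-right to b2, down-right to c3 — 9 moves in all.
Check: order respected (1 at step 4, 2 at step 5, 3 at step 6); 9 moves as required.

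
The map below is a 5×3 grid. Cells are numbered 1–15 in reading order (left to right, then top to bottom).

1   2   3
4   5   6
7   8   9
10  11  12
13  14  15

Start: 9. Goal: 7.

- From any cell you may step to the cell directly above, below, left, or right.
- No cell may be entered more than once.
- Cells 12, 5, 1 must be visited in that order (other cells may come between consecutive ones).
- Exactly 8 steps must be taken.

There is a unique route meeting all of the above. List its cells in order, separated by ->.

The waypoints must appear in the order 12, 5, 1, with no cell reused.
Route from 9: down 1 to 12, left 1 to 11, up 3 to 2, left 1 to 1, down 2 to 7 — 8 moves in all.
Check: order respected (12 at step 1, 5 at step 4, 1 at step 6); 8 moves as required.

9 -> 12 -> 11 -> 8 -> 5 -> 2 -> 1 -> 4 -> 7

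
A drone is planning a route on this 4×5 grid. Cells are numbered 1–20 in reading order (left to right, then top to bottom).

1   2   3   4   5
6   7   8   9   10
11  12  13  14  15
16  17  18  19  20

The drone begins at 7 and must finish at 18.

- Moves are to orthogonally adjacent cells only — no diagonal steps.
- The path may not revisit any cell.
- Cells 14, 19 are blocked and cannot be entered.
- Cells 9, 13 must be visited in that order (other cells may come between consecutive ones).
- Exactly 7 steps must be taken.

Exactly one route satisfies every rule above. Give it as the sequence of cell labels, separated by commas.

The waypoints must appear in the order 9, 13, with no cell reused.
Route from 7: up to 2, 2× right (reaching 4), down to 9, left to 8, 2× down (reaching 18) — 7 moves in all.
Check: order respected (9 at step 4, 13 at step 6); 7 moves as required.

7, 2, 3, 4, 9, 8, 13, 18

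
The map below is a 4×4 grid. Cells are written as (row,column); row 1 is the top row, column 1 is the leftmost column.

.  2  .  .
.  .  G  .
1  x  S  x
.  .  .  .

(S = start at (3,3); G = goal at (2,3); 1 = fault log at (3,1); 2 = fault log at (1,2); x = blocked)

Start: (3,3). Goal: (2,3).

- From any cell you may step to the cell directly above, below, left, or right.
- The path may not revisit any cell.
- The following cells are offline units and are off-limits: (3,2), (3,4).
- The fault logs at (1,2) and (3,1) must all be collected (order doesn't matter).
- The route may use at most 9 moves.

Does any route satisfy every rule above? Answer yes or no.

One route that works: (3,3) → (4,3) → (4,2) → (4,1) → (3,1) → (2,1) → (1,1) → (1,2) → (2,2) → (2,3).

yes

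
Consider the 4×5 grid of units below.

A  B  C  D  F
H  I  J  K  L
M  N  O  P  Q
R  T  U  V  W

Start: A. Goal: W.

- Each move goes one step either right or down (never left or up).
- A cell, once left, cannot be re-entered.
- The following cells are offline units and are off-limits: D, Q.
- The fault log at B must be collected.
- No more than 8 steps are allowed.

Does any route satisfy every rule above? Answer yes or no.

One route that works: A → B → I → N → T → U → V → W.

yes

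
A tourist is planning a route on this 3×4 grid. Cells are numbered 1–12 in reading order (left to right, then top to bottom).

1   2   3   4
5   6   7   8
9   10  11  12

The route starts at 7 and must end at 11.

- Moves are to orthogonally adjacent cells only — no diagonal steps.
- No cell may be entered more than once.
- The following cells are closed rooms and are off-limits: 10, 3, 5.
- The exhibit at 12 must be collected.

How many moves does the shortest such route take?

Any route passes through 12 somewhere between 7 and 11. Summing Manhattan distances along the two legs (7 → 12 → 11) gives a lower bound of 2 + 1 = 3 moves.
A route of 3 moves achieves this: 7 → 8 → 12 → 11.
Since 3 matches the lower bound, it is optimal.

3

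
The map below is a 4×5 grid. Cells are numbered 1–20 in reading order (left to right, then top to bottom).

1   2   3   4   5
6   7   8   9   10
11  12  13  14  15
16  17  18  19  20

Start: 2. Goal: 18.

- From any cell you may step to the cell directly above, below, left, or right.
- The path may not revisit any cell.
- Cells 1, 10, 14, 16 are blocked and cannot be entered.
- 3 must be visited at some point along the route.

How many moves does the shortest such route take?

Any route passes through 3 somewhere between 2 and 18. Summing Manhattan distances along the two legs (2 → 3 → 18) gives a lower bound of 1 + 3 = 4 moves.
A route of 4 moves achieves this: 2 → 3 → 8 → 13 → 18.
Since 4 matches the lower bound, it is optimal.

4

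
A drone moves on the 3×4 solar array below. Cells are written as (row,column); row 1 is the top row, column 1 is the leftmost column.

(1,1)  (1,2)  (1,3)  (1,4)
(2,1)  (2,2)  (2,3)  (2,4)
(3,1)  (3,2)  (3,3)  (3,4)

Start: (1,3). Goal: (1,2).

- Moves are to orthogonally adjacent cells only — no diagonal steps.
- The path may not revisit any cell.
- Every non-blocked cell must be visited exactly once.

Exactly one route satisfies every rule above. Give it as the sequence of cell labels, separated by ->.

Need to visit all 12 open cells exactly once, starting at (1,3) and ending at (1,2).
Cell (1,4) has only two open neighbours ((2,4) and (1,3)), so the path must pass straight through it: one of those is the cell it's entered from and the other is where it exits.
Route from (1,3): right 1 to (1,4), down 2 to (3,4), left 1 to (3,3), up 1 to (2,3), left 1 to (2,2), down 1 to (3,2), left 1 to (3,1), up 2 to (1,1), right 1 to (1,2) — 11 moves in all.
Check: all 12 open cells covered.

(1,3) -> (1,4) -> (2,4) -> (3,4) -> (3,3) -> (2,3) -> (2,2) -> (3,2) -> (3,1) -> (2,1) -> (1,1) -> (1,2)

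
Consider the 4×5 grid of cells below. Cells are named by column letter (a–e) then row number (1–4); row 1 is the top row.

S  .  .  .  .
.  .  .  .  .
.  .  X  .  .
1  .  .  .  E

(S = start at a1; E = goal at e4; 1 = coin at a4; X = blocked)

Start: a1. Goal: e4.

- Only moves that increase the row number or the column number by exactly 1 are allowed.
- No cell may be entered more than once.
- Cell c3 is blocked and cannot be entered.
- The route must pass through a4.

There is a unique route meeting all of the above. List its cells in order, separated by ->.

Moves only go right or down, so the column and row indices never decrease.
Route from a1: 3× down (reaching a4), 4× right (reaching e4) — 7 moves in all.
Check: all required cells visited.

a1 -> a2 -> a3 -> a4 -> b4 -> c4 -> d4 -> e4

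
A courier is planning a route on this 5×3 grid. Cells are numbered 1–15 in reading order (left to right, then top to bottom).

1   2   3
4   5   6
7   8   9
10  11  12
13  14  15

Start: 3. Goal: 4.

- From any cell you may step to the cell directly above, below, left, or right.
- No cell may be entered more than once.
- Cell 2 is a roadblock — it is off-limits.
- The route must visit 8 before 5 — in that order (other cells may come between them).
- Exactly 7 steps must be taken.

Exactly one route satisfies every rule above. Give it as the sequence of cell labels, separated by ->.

The waypoints must appear in the order 8, 5, with no cell reused.
Route from 3: down 3 to 12, left 1 to 11, up 2 to 5, left 1 to 4 — 7 moves in all.
Check: order respected (8 at step 5, 5 at step 6); 7 moves as required.

3 -> 6 -> 9 -> 12 -> 11 -> 8 -> 5 -> 4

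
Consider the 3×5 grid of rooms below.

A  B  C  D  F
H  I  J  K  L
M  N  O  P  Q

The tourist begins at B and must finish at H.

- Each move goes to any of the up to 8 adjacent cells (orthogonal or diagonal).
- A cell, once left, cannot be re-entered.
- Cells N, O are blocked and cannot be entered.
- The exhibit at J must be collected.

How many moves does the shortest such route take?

3

Any route passes through J somewhere between B and H. Summing Chebyshev distances along the two legs (B → J → H) gives a lower bound of 1 + 2 = 3 moves.
A route of 3 moves achieves this: B → J → I → H.
Since 3 matches the lower bound, it is optimal.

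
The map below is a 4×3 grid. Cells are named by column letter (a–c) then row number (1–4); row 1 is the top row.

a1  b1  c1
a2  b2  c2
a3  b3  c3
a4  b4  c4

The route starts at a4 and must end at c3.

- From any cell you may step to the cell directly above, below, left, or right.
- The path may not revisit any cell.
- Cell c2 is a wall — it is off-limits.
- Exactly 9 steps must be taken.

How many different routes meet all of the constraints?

Need simple routes of exactly 9 moves from a4 to c3 (Manhattan distance 3, so 3 moves are spent on a detour and 3 undoing it).
Enumerating: a4 a3 a2 a1 b1 b2 b3 b4 c4 c3.
That gives 1 route.

1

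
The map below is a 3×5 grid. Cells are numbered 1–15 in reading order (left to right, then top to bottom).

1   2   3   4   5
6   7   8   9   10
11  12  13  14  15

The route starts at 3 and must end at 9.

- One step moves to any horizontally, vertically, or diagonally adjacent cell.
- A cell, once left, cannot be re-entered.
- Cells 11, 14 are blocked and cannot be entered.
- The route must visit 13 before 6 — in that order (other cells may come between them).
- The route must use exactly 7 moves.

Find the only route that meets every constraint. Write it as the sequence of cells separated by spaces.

3 7 13 12 6 2 8 9

The waypoints must appear in the order 13, 6, with no cell reused.
Route from 3: down-left 1 to 7, down-right 1 to 13, left 1 to 12, up-left 1 to 6, up-right 1 to 2, down-right 1 to 8, right 1 to 9 — 7 moves in all.
Check: order respected (13 at step 2, 6 at step 4); 7 moves as required.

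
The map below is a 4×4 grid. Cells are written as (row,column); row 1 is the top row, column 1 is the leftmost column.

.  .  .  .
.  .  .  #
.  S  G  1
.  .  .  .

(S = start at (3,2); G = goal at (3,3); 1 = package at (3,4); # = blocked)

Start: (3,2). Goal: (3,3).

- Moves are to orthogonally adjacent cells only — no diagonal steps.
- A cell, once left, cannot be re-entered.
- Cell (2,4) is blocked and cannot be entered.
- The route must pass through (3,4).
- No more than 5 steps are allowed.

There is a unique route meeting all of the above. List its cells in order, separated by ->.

(3,2) -> (4,2) -> (4,3) -> (4,4) -> (3,4) -> (3,3)

The 5-move cap with required stops at (3,4) leaves no slack for detours.
Route from (3,2): down 1 to (4,2), right 2 to (4,4), up 1 to (3,4), left 1 to (3,3) — 5 moves in all.
Check: all required cells visited; 5 ≤ 5 moves.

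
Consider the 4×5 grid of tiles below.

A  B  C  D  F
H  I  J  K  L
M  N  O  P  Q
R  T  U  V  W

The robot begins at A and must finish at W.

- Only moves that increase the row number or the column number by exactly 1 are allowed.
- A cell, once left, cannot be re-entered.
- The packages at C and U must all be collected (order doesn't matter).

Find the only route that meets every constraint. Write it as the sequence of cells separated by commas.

Moves only go right or down, so the column and row indices never decrease.
Route from A: 2× right (reaching C), 3× down (reaching U), 2× right (reaching W) — 7 moves in all.
Check: all required cells visited.

A, B, C, J, O, U, V, W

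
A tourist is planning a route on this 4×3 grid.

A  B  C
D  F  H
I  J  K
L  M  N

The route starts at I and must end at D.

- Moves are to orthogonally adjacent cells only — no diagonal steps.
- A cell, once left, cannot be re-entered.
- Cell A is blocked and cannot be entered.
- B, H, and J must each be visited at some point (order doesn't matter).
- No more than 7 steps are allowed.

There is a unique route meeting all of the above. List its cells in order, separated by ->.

I -> J -> K -> H -> C -> B -> F -> D

Any route must reach B, H, and J and still end at D within 7 moves, so the order of the required stops is forced.
Route from I: right 2 to K, up 2 to C, left 1 to B, down 1 to F, left 1 to D — 7 moves in all.
Check: all required cells visited; 7 ≤ 7 moves.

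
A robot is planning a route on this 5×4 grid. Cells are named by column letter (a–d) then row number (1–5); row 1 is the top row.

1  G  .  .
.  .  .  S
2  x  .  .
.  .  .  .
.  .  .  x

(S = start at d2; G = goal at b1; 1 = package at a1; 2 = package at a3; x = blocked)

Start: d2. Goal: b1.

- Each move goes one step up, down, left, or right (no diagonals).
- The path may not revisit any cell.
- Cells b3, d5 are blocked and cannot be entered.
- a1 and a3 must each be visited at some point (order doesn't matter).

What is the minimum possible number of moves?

Any route passes through a1 and a3 in some order between d2 and b1. Summing Manhattan distances along each leg and taking the cheapest ordering (d2 → a3 → a1 → b1) gives a lower bound of 4 + 2 + 1 = 7 moves.
The shortest route satisfying every rule uses 9 moves: d2 → d3 → d4 → c4 → b4 → a4 → a3 → a2 → a1 → b1.
The bound of 7 isn't tight here; checking systematically, no route of length 7 through 8 satisfies every constraint, so 9 is the minimum.

9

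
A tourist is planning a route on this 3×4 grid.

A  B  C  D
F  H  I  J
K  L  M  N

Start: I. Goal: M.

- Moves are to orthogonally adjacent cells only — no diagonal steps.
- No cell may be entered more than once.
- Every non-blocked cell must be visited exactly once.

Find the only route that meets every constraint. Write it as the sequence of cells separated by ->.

Need to visit all 12 open cells exactly once, starting at I and ending at M.
Cell D has only two open neighbours (J and C), so the path must pass straight through it: one of those is the cell it's entered from and the other is where it exits.
Route from I: left 1 to H, down 1 to L, left 1 to K, up 2 to A, right 3 to D, down 2 to N, left 1 to M — 11 moves in all.
Check: all 12 open cells covered.

I -> H -> L -> K -> F -> A -> B -> C -> D -> J -> N -> M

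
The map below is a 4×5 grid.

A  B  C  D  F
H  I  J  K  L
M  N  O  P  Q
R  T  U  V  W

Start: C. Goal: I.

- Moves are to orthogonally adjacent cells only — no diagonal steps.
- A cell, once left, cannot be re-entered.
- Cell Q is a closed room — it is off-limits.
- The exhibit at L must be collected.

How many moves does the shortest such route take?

Any route passes through L somewhere between C and I. Summing Manhattan distances along the two legs (C → L → I) gives a lower bound of 3 + 3 = 6 moves.
A route of 6 moves achieves this: C → D → F → L → K → J → I.
Since 6 matches the lower bound, it is optimal.

6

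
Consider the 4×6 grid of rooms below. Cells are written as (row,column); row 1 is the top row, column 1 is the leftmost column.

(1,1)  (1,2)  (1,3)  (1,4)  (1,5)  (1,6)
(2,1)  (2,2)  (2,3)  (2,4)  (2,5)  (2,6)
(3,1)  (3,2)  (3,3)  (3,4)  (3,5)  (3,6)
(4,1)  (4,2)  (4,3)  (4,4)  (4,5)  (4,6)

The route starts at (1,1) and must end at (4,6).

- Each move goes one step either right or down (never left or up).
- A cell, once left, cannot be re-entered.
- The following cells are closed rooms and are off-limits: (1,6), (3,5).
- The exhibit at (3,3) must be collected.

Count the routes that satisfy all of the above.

A right/down-only route from (1,1) to (4,6) makes exactly 3 down-moves and 5 right-moves in some order.
With no other constraints that would be C(8,3) = 56 routes.
Split at (3,3) and multiply the segment counts (each segment already excludes blocked cells): (1,1)→(3,3): 6; (3,3)→(4,6): 2; product = 12.
That gives 12 routes.

12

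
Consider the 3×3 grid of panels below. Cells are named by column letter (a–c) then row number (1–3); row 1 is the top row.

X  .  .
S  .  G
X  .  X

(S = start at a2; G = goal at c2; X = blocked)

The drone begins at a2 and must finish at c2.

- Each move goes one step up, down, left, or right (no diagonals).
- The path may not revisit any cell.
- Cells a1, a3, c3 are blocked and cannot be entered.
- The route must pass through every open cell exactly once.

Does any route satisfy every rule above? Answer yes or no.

Cell b3 has only one open neighbour but is neither the start nor the goal, so a Hamiltonian route would have to both enter and leave it through the same neighbour — impossible without revisiting.

no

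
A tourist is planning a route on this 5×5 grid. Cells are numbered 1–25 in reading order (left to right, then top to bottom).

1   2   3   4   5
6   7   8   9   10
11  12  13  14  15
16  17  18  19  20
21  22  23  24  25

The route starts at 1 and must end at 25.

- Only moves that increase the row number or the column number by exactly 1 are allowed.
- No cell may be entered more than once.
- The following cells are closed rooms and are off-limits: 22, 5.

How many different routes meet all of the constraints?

A right/down-only route from 1 to 25 makes exactly 4 down-moves and 4 right-moves in some order.
With no other constraints that would be C(8,4) = 70 routes.
Subtract routes through each blocked cell (inclusion–exclusion for overlaps): − through 5: 1 − through 22: 5 → 64.
That gives 64 routes.

64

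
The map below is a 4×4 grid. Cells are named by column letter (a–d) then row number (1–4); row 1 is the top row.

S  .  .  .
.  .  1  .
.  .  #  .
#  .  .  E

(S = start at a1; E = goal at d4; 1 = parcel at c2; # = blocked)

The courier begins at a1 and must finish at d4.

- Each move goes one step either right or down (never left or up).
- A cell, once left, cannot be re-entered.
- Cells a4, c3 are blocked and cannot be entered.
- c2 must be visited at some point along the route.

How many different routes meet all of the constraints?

3

A right/down-only route from a1 to d4 makes exactly 3 down-moves and 3 right-moves in some order.
With no other constraints that would be C(6,3) = 20 routes.
Split at c2 and multiply the segment counts (each segment already excludes blocked cells): a1→c2: 3; c2→d4: 1; product = 3.
That gives 3 routes.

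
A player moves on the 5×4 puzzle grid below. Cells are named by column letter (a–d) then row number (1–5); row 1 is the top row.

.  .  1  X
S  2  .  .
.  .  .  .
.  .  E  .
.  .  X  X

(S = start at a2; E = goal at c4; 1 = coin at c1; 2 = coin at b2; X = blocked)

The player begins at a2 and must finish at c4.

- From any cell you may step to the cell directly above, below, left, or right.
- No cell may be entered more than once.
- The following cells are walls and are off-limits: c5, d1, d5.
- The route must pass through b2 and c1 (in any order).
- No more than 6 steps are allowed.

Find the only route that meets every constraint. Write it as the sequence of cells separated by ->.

Any route must reach b2 and c1 and still end at c4 within 6 moves, so the order of the required stops is forced.
Route from a2: right to b2, up to b1, right to c1, 3× down (reaching c4) — 6 moves in all.
Check: all required cells visited; 6 ≤ 6 moves.

a2 -> b2 -> b1 -> c1 -> c2 -> c3 -> c4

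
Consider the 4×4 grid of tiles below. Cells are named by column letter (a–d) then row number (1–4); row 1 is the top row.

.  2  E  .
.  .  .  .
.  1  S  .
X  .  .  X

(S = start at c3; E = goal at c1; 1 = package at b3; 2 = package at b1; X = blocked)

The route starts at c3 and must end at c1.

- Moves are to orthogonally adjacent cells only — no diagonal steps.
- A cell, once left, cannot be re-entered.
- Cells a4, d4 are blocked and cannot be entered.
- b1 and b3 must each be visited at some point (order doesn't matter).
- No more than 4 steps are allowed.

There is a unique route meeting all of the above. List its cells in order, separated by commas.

c3, b3, b2, b1, c1

Any route must reach b1 and b3 and still end at c1 within 4 moves, so the order of the required stops is forced.
Route from c3: left 1 to b3, up 2 to b1, right 1 to c1 — 4 moves in all.
Check: all required cells visited; 4 ≤ 4 moves.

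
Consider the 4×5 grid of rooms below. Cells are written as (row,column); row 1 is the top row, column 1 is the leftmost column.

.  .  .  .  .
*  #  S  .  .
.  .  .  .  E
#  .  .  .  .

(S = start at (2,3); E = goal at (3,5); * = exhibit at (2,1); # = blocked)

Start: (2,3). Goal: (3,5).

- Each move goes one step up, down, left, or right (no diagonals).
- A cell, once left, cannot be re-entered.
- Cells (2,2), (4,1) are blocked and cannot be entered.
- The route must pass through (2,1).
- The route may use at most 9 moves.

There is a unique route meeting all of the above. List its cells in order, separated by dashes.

The 9-move cap with required stops at (2,1) leaves no slack for detours.
Route from (2,3): up to (1,3), 2× left (reaching (1,1)), 2× down (reaching (3,1)), 4× right (reaching (3,5)) — 9 moves in all.
Check: all required cells visited; 9 ≤ 9 moves.

(2,3) - (1,3) - (1,2) - (1,1) - (2,1) - (3,1) - (3,2) - (3,3) - (3,4) - (3,5)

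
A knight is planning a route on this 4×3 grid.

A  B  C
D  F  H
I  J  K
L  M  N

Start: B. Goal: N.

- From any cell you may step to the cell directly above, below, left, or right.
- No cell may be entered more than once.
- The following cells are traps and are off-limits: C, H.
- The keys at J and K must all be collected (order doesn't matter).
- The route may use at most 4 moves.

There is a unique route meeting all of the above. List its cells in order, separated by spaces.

B F J K N

The budget equals the shortest possible length, so every move has to be on a shortest route through the required cells.
Route from B: 2× down (reaching J), right to K, down to N — 4 moves in all.
Check: all required cells visited; 4 ≤ 4 moves.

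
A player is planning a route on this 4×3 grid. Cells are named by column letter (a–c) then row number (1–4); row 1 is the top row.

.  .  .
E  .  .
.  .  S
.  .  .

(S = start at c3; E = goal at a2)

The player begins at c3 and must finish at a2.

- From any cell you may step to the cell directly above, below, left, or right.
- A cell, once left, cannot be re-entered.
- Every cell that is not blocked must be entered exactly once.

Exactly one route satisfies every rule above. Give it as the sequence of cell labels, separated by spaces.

Need to visit all 12 open cells exactly once, starting at c3 and ending at a2.
Cell c1 has only two open neighbours (c2 and b1), so the path must pass straight through it: one of those is the cell it's entered from and the other is where it exits.
Route from c3: down 1 to c4, left 2 to a4, up 1 to a3, right 1 to b3, up 1 to b2, right 1 to c2, up 1 to c1, left 2 to a1, down 1 to a2 — 11 moves in all.
Check: all 12 open cells covered.

c3 c4 b4 a4 a3 b3 b2 c2 c1 b1 a1 a2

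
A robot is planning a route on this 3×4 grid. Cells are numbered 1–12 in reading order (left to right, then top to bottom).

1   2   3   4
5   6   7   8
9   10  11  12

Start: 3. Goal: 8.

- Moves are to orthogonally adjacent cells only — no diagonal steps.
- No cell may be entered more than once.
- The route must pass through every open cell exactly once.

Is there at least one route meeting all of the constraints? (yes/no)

no

Colour the cells like a checkerboard: each orthogonal step flips colour, so a Hamiltonian route alternates colours. Here there are 6 cells of one colour and 6 of the other, with start on the same colour as the goal — the counts and endpoints can't be arranged into an alternating sequence of length 12, so no Hamiltonian route exists.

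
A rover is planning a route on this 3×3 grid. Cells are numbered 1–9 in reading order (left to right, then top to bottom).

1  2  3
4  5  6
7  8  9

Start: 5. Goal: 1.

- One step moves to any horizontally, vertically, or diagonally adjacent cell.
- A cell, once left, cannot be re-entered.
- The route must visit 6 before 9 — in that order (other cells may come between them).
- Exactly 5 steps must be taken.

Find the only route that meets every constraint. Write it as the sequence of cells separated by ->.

5 -> 6 -> 9 -> 8 -> 4 -> 1

The waypoints must appear in the order 6, 9, with no cell reused.
Route from 5: right 1 to 6, down 1 to 9, left 1 to 8, up-left 1 to 4, up 1 to 1 — 5 moves in all.
Check: order respected (6 at step 1, 9 at step 2); 5 moves as required.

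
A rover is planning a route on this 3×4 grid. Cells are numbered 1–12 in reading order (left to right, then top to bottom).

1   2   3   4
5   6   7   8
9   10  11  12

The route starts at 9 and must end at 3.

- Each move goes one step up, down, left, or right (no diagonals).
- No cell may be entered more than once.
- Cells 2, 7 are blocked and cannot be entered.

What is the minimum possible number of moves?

The Manhattan distance from 9 to 3 is |3−1| + |1−3| = 4, so at least 4 moves are needed.
That bound ignores the blocked cells. Measuring each leg by the fewest moves that actually steer around them (9→3: 6) raises the lower bound to 6.
A route of 6 moves exists: 9 → 10 → 11 → 12 → 8 → 4 → 3.
Since 6 matches that lower bound, it is optimal.

6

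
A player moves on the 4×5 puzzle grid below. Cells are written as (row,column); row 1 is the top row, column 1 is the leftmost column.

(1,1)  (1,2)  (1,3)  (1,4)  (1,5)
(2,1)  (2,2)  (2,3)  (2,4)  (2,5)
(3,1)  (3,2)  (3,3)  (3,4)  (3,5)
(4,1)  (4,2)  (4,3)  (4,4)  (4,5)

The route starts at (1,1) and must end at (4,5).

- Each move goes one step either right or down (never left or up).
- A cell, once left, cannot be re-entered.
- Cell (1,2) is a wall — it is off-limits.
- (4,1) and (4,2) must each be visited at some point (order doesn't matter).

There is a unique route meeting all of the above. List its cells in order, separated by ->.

(1,1) -> (2,1) -> (3,1) -> (4,1) -> (4,2) -> (4,3) -> (4,4) -> (4,5)

Moves only go right or down, so the column and row indices never decrease.
Route from (1,1): down 3 to (4,1), right 4 to (4,5) — 7 moves in all.
Check: all required cells visited.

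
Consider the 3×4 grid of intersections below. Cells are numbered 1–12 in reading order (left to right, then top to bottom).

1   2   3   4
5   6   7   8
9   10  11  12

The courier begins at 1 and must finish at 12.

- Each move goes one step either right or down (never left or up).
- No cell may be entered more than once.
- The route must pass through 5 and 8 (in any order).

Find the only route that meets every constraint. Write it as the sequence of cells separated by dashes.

Moves only go right or down, so the column and row indices never decrease.
Route from 1: down 1 to 5, right 3 to 8, down 1 to 12 — 5 moves in all.
Check: all required cells visited.

1 - 5 - 6 - 7 - 8 - 12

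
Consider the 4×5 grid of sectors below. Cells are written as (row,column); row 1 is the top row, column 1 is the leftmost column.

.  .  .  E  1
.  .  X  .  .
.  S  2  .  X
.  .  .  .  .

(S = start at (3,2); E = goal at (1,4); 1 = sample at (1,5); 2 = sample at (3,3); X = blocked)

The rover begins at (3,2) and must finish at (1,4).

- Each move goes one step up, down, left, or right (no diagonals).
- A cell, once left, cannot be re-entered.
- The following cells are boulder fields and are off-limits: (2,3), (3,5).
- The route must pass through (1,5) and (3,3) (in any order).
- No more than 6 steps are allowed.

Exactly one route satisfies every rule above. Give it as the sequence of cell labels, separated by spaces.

Any route must reach (1,5) and (3,3) and still end at (1,4) within 6 moves, so the order of the required stops is forced.
Route from (3,2): right 2 to (3,4), up 1 to (2,4), right 1 to (2,5), up 1 to (1,5), left 1 to (1,4) — 6 moves in all.
Check: all required cells visited; 6 ≤ 6 moves.

(3,2) (3,3) (3,4) (2,4) (2,5) (1,5) (1,4)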